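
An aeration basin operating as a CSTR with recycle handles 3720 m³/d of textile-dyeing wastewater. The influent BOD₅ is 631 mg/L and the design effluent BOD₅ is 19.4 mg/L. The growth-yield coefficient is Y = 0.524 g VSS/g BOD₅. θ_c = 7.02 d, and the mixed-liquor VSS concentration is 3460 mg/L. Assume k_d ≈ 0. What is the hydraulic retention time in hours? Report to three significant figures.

τ ≈ 15.6 h

V·X = Y·Q·ΔS·θ_c gives V = 0.524 × 3720 × (631 − 19.4) × 7.02 / 3460 = 2419 m³.
τ = V/Q = 2419/3720 = 0.6502 d, or 15.61 h.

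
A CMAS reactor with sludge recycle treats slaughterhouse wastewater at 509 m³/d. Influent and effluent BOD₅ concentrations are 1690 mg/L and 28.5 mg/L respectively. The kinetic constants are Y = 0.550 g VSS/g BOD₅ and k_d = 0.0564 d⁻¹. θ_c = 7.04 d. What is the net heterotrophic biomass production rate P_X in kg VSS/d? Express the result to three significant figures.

P_X ≈ 333 kg VSS/d

Y_obs = Y / (1 + k_d θ_c) = 0.550 / (1 + 0.0564 × 7.04) = 0.550 / 1.397 = 0.3937.
Substrate removed = Q·(S₀ − S) = 509 m³/d × (1690 − 28.5) g/m³ = 8.46×10^5 g/d = 845.7 kg/d.
Net biomass production P_X = Y_obs × Q·(S₀ − S) = 0.3937 × 845.7 = 332.9 kg VSS/d.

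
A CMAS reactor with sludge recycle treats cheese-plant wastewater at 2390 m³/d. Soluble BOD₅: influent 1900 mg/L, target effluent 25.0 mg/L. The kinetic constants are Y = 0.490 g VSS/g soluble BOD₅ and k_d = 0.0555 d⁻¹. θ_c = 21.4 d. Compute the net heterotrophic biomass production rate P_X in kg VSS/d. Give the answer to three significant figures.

Y_obs = Y / (1 + k_d θ_c) = 0.490 / (1 + 0.0555 × 21.4) = 0.490 / 2.188 = 0.2240.
Substrate removed = Q·(S₀ − S) = 2390 m³/d × (1900 − 25.0) g/m³ = 4.48×10^6 g/d = 4481 kg/d.
P_X = Y_obs · Q(S₀ − S) = 0.2240 × 4481 = 1004 kg VSS/d.

P_X ≈ 1000 kg VSS/d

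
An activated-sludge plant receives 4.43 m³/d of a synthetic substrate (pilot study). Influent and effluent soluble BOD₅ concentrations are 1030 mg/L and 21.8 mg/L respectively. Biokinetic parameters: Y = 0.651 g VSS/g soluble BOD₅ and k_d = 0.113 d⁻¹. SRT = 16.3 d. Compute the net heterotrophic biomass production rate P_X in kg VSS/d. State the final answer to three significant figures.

Observed yield with endogenous decay: Y_obs = Y / (1 + k_d·θ_c) = 0.651 / (1 + 0.113 × 16.3) = 0.651 / 2.842 = 0.2291 g VSS/g soluble BOD₅.
Substrate removed = Q·(S₀ − S) = 4.43 m³/d × (1030 − 21.8) g/m³ = 4.47×10^3 g/d = 4.466 kg/d.
Net biomass production P_X = Y_obs × Q·(S₀ − S) = 0.2291 × 4.466 = 1.023 kg VSS/d.

P_X ≈ 1.02 kg VSS/d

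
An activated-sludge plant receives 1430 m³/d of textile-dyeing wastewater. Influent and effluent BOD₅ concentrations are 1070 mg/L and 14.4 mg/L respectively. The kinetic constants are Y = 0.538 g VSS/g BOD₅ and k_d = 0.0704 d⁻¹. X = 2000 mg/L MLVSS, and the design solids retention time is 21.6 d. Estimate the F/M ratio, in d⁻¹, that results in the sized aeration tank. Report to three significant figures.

F/M ≈ 0.220 d⁻¹

Steady-state biomass mass balance: V·X·(1 + k_d·θ_c) = Y·Q·(S₀ − S)·θ_c, so V = 0.538 × 1430 × (1070 − 14.4) × 21.6 / [2000 × (1 + 0.0704 × 21.6)] = 1.75×10^7 / 5041 = 3480 m³.
F/M = Q·S₀ / (V·X) = 1430 × 1070 / (3480 × 2000) = 0.2199 g BOD₅·(g VSS·d)⁻¹.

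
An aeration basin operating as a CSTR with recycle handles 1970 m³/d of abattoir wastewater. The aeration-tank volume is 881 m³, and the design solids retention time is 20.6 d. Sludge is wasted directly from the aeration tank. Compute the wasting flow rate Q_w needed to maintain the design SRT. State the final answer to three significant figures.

With mixed-liquor wasting, θ_c = V/Q_w, so Q_w = V/θ_c = 881.0/20.6 = 42.77 m³/d.

Q_w ≈ 42.8 m³/d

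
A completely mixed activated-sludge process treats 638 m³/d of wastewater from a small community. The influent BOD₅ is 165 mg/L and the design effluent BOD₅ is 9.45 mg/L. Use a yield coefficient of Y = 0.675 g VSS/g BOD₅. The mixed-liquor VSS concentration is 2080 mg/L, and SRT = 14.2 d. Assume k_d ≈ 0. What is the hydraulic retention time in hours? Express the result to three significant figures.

τ ≈ 17.2 h

With k_d = 0 the design equation reduces to V = Y Q (S₀−S) θ_c / X = 0.675 × 638 × (165 − 9.45) × 14.2 / 2080 = 457.3 m³.
Hydraulic retention time τ = V/Q = 457.3 / 638 = 0.7168 d = 17.20 h.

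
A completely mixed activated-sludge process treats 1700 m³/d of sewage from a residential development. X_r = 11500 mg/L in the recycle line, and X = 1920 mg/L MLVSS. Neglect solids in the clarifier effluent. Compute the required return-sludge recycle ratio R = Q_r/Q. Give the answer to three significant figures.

R ≈ 0.200

Solids balance on the clarifier gives (1+R)X = R·X_r, so R = X/(X_r − X) = 1920 / (11500 − 1920) = 0.2004.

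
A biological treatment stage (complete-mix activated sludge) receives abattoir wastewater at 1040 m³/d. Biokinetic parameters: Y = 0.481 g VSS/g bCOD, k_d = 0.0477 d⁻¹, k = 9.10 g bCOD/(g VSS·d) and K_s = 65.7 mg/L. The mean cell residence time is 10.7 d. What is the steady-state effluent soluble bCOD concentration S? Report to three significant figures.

Effluent substrate depends only on kinetics and SRT: S = K_s(1 + k_d θ_c) / [θ_c(Yk − k_d) − 1] = 65.7 × (1 + 0.0477 × 10.7) / [10.7 × (0.481 × 9.10 − 0.0477) − 1] = 99.23 / 45.32 = 2.189 mg/L.

S ≈ 2.19 mg/L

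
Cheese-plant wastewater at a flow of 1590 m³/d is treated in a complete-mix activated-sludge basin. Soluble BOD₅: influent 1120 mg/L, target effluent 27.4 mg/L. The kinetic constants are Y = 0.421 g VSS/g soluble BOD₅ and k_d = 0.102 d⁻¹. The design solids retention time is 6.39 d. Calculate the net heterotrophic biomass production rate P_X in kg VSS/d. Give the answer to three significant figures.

P_X ≈ 443 kg VSS/d

The observed yield is Y_obs = Y/(1 + k_d·θ_c) = 0.421 / (1 + 0.102 × 6.39) = 0.421 / 1.652 = 0.2549 g VSS per g soluble BOD₅ removed.
Mass of soluble BOD₅ removed per day: Q(S₀ − S) = 1590 × 1093 g/m³ = 1737 kg/d.
P_X = Y_obs · Q(S₀ − S) = 0.2549 × 1737 = 442.8 kg VSS/d.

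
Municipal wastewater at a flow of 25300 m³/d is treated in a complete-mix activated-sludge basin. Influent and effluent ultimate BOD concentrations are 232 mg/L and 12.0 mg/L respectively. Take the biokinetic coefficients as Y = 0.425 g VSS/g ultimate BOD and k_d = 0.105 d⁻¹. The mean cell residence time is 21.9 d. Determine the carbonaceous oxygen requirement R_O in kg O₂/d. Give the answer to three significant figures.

Y_obs = Y / (1 + k_d θ_c) = 0.425 / (1 + 0.105 × 21.9) = 0.425 / 3.299 = 0.1288.
Q·(S₀ − S) = 25300 × (232 − 12.0) × 10⁻³ = 5566 kg/d removed.
Biomass synthesised: P_X = Y_obs × 5566 = 716.9 kg VSS/d.
Carbonaceous O₂ demand = substrate oxidised − cell-mass equivalent = 5566 − 1.42 × 716.9 = 4548 kg O₂/d.

R_O ≈ 4550 kg O₂/d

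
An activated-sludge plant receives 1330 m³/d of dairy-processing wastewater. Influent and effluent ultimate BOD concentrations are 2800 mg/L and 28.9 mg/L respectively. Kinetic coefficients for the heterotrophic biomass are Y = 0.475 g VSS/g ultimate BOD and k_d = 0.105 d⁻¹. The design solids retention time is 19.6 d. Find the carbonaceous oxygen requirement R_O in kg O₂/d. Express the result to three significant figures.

R_O ≈ 2870 kg O₂/d

Observed yield with endogenous decay: Y_obs = Y / (1 + k_d·θ_c) = 0.475 / (1 + 0.105 × 19.6) = 0.475 / 3.058 = 0.1553 g VSS/g ultimate BOD.
Mass of ultimate BOD removed per day: Q(S₀ − S) = 1330 × 2771 g/m³ = 3686 kg/d.
Net sludge production P_X = 0.1553 × 3686 = 572.5 kg VSS/d.
Carbonaceous O₂ demand = substrate oxidised − cell-mass equivalent = 3686 − 1.42 × 572.5 = 2873 kg O₂/d.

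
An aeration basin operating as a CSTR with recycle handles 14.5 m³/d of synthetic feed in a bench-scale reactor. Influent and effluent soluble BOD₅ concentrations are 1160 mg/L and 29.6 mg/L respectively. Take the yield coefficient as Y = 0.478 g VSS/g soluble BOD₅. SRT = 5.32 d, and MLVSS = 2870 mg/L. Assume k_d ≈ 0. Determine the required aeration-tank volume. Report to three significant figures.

V ≈ 14.5 m³

Biomass mass balance (decay neglected): V·X = Y·Q·(S₀ − S)·θ_c, so V = 0.478 × 14.5 × (1160 − 29.6) × 5.32 / 2870 = 14.52 m³.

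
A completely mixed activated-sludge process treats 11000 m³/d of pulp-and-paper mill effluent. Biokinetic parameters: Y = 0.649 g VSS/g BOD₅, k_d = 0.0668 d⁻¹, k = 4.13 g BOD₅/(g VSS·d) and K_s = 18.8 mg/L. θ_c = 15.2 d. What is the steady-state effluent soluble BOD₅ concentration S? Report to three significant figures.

S ≈ 0.978 mg/L

From the Monod/SRT balance for a CMAS, S = K_s·(1+k_d θ_c)/[θ_c·(Y k − k_d) − 1] = 18.8 × (1 + 0.0668 × 15.2) / [15.2 × (0.649 × 4.13 − 0.0668) − 1] = 37.89 / 38.73 = 0.9784 mg/L.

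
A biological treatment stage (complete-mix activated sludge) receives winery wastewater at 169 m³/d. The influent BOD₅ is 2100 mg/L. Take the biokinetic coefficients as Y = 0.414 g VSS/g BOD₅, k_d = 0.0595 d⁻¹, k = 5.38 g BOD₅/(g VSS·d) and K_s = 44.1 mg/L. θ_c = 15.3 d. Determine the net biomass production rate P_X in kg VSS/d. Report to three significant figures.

P_X ≈ 76.8 kg VSS/d

For a completely mixed reactor with recycle the Lawrence–McCarty relation gives S = K_s·(1 + k_d·θ_c) / [θ_c·(Y·k − k_d) − 1] = 44.1 × (1 + 0.0595 × 15.3) / [15.3 × (0.414 × 5.38 − 0.0595) − 1] = 84.25 / 32.17 = 2.619 mg/L.
The observed yield is Y_obs = Y/(1 + k_d·θ_c) = 0.414 / (1 + 0.0595 × 15.3) = 0.414 / 1.910 = 0.2167 g VSS per g BOD₅ removed.
Mass of BOD₅ removed per day: Q(S₀ − S) = 169 × 2097 g/m³ = 354.5 kg/d.
So the net sludge growth is P_X = 0.2167 × 354.5 = 76.82 kg VSS/d.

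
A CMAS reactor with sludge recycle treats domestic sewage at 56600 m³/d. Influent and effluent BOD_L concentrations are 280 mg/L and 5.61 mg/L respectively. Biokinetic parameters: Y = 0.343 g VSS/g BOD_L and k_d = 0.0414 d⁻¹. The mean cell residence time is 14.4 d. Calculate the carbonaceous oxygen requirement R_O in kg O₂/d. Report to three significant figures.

Y_obs = Y / (1 + k_d θ_c) = 0.343 / (1 + 0.0414 × 14.4) = 0.343 / 1.596 = 0.2149.
Substrate removed = Q·(S₀ − S) = 56600 m³/d × (280 − 5.61) g/m³ = 1.55×10^7 g/d = 15530 kg/d.
Biomass synthesised: P_X = Y_obs × 15530 = 3337 kg VSS/d.
Carbonaceous O₂ demand = substrate oxidised − cell-mass equivalent = 15530 − 1.42 × 3337 = 10791 kg O₂/d.

R_O ≈ 10800 kg O₂/d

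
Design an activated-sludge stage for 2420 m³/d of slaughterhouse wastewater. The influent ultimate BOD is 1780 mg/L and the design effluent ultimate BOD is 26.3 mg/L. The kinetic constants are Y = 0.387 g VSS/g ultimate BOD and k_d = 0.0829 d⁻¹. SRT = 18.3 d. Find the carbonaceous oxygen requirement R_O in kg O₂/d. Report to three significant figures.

Observed yield with endogenous decay: Y_obs = Y / (1 + k_d·θ_c) = 0.387 / (1 + 0.0829 × 18.3) = 0.387 / 2.517 = 0.1538 g VSS/g ultimate BOD.
Substrate removed = Q·(S₀ − S) = 2420 m³/d × (1780 − 26.3) g/m³ = 4.24×10^6 g/d = 4244 kg/d.
Net sludge production P_X = 0.1538 × 4244 = 652.5 kg VSS/d.
Carbonaceous O₂ demand = substrate oxidised − cell-mass equivalent = 4244 − 1.42 × 652.5 = 3317 kg O₂/d.

R_O ≈ 3320 kg O₂/d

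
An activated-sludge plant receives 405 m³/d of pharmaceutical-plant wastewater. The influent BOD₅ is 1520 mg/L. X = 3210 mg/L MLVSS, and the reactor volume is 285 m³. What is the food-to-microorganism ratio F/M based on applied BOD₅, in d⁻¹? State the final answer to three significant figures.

F/M = applied load / biomass = Q·S₀/(V·X) = 405 × 1520 / (285.0 × 3210) = 0.6729 d⁻¹.

F/M ≈ 0.673 d⁻¹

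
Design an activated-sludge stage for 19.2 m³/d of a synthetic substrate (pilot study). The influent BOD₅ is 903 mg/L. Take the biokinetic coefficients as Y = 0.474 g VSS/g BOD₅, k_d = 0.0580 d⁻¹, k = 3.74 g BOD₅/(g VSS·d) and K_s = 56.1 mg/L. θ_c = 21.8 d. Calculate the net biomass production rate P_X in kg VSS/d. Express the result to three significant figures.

Effluent substrate depends only on kinetics and SRT: S = K_s(1 + k_d θ_c) / [θ_c(Yk − k_d) − 1] = 56.1 × (1 + 0.0580 × 21.8) / [21.8 × (0.474 × 3.74 − 0.0580) − 1] = 127.0 / 36.38 = 3.492 mg/L.
Correct the yield for decay: Y_obs = Y/(1 + k_d θ_c) = 0.474 / (1 + 0.0580 × 21.8) = 0.474 / 2.264 = 0.2093.
Q·(S₀ − S) = 19.2 × (903 − 3.49) × 10⁻³ = 17.27 kg/d removed.
So the net sludge growth is P_X = 0.2093 × 17.27 = 3.615 kg VSS/d.

P_X ≈ 3.62 kg VSS/d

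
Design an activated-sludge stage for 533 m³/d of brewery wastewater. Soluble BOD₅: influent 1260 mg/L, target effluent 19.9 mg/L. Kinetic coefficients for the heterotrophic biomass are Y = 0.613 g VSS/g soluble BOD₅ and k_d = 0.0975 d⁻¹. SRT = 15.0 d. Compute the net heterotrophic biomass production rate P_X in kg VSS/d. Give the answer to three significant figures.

Y_obs = Y / (1 + k_d θ_c) = 0.613 / (1 + 0.0975 × 15.0) = 0.613 / 2.463 = 0.2489.
Mass of soluble BOD₅ removed per day: Q(S₀ − S) = 533 × 1240 g/m³ = 661.0 kg/d.
P_X = Y_obs · Q(S₀ − S) = 0.2489 × 661.0 = 164.5 kg VSS/d.

P_X ≈ 165 kg VSS/d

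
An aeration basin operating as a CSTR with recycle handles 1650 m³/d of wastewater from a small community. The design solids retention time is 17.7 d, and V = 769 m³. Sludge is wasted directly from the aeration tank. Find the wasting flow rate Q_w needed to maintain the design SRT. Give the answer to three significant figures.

With mixed-liquor wasting, θ_c = V/Q_w, so Q_w = V/θ_c = 769.0/17.7 = 43.45 m³/d.

Q_w ≈ 43.4 m³/d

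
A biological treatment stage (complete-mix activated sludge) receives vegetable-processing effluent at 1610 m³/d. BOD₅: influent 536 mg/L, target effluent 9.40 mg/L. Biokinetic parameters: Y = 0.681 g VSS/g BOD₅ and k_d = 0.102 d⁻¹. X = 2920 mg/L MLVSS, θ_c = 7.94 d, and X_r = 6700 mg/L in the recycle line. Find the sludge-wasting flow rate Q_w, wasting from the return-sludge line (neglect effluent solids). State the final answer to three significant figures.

Steady-state biomass mass balance: V·X·(1 + k_d·θ_c) = Y·Q·(S₀ − S)·θ_c, so V = 0.681 × 1610 × (536 − 9.40) × 7.94 / [2920 × (1 + 0.102 × 7.94)] = 4.58×10^6 / 5285 = 867.4 m³.
θ_c = V·X/(Q_w·X_r) when wasting from the recycle, so Q_w = V·X/(θ_c·X_r) = 867.4 × 2920 / (7.94 × 6700) = 47.61 m³/d.

Q_w ≈ 47.6 m³/d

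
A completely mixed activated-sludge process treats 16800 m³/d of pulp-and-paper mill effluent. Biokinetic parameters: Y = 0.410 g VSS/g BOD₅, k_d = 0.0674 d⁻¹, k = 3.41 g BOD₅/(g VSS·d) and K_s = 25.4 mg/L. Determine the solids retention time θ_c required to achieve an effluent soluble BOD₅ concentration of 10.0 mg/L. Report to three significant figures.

Specific growth rate at S = 10.0 mg/L: μ = YkS/(K_s+S) = 0.410·3.41·10.0/(25.4+10.0) = 0.3949 d⁻¹.
Then 1/θ_c = μ − k_d = 0.3949 − 0.0674 = 0.3275 d⁻¹, giving θ_c = 3.053 d.

θ_c ≈ 3.05 d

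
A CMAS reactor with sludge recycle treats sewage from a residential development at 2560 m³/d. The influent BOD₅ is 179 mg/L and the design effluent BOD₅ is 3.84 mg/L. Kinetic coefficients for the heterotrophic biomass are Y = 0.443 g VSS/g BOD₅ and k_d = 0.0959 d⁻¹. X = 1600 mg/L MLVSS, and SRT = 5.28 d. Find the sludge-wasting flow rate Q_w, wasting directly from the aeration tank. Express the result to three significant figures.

Q_w ≈ 82.4 m³/d

From the SRT design equation V = Y Q (S₀−S) θ_c / [X (1 + k_d θ_c)] = 0.443 × 2560 × (179 − 3.84) × 5.28 / [1600 × (1 + 0.0959 × 5.28)] = 1.05×10^6 / 2410 = 435.2 m³.
Wasting from the aeration tank: Q_w = V / θ_c = 435.2 / 5.28 = 82.42 m³/d.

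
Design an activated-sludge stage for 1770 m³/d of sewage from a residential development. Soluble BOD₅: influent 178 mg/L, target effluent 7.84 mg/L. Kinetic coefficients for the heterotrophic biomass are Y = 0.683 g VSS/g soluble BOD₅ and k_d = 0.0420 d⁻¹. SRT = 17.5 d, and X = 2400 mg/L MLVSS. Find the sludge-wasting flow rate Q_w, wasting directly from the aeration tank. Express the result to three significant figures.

Q_w ≈ 49.4 m³/d

Rearranging the biomass balance for a CMAS with decay, V = Y·Q·ΔS·θ_c / [X·(1+k_d θ_c)] = 0.683 × 1770 × (178 − 7.84) × 17.5 / [2400 × (1 + 0.0420 × 17.5)] = 3.6×10^6 / 4164 = 864.5 m³.
With mixed-liquor wasting, θ_c = V/Q_w, so Q_w = V/θ_c = 864.5/17.5 = 49.40 m³/d.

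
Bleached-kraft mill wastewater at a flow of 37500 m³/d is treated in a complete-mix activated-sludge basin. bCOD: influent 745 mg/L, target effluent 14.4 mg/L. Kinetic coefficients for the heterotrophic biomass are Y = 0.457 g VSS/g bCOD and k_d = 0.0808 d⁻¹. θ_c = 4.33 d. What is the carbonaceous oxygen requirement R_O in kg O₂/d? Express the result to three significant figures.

R_O ≈ 14200 kg O₂/d

The observed yield is Y_obs = Y/(1 + k_d·θ_c) = 0.457 / (1 + 0.0808 × 4.33) = 0.457 / 1.350 = 0.3386 g VSS per g bCOD removed.
Substrate removed = Q·(S₀ − S) = 37500 m³/d × (745 − 14.4) g/m³ = 2.74×10^7 g/d = 27398 kg/d.
P_X = Y_obs·Q·(S₀ − S) = 0.3386 × 27398 = 9275 kg VSS/d.
R_O = Q·ΔS − 1.42 P_X = 27398 − 13171 = 14226 kg O₂/d.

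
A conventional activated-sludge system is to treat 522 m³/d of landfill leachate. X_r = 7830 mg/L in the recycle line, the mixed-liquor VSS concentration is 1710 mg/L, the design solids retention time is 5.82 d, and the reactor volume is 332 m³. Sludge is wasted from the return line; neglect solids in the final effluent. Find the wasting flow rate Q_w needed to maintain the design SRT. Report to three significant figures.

Wasting from the return line (neglecting effluent solids): Q_w = V·X / (θ_c·X_r) = 332.0 × 1710 / (5.82 × 7830) = 12.46 m³/d.

Q_w ≈ 12.5 m³/d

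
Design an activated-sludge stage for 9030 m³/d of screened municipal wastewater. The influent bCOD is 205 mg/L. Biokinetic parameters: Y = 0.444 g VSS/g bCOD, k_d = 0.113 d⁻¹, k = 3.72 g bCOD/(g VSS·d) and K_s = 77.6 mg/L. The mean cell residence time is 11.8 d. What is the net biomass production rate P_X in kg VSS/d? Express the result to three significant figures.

From the Monod/SRT balance for a CMAS, S = K_s·(1+k_d θ_c)/[θ_c·(Y k − k_d) − 1] = 77.6 × (1 + 0.113 × 11.8) / [11.8 × (0.444 × 3.72 − 0.113) − 1] = 181.1 / 17.16 = 10.55 mg/L.
Correct the yield for decay: Y_obs = Y/(1 + k_d θ_c) = 0.444 / (1 + 0.113 × 11.8) = 0.444 / 2.333 = 0.1903.
Q·(S₀ − S) = 9030 × (205 − 10.6) × 10⁻³ = 1755 kg/d removed.
Net biomass production P_X = Y_obs × Q·(S₀ − S) = 0.1903 × 1755 = 334.0 kg VSS/d.

P_X ≈ 334 kg VSS/d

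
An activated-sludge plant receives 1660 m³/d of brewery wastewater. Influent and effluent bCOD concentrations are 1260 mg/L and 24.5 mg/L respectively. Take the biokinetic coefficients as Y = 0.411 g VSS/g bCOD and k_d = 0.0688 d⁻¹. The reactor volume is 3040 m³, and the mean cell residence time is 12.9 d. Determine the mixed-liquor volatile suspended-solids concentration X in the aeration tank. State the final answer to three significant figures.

Solving the biomass balance for X: X = Y Q (S₀−S) θ_c / [V (1+k_d θ_c)] = 0.411 × 1660 × (1260 − 24.5) × 12.9 / [3040 × (1 + 0.0688 × 12.9)] = 1895 mg/L.

X ≈ 1900 mg/L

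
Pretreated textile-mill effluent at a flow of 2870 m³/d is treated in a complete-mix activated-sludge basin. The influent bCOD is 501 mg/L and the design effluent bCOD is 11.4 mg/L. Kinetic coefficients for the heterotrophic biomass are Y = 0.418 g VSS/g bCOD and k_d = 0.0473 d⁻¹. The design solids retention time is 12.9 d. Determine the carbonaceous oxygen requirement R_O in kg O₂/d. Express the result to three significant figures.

R_O ≈ 887 kg O₂/d

Observed yield with endogenous decay: Y_obs = Y / (1 + k_d·θ_c) = 0.418 / (1 + 0.0473 × 12.9) = 0.418 / 1.610 = 0.2596 g VSS/g bCOD.
ΔS = 501 − 11.4 = 489.6 mg/L, so the substrate removal rate is 2870 × 489.6/1000 = 1405 kg bCOD/d.
Net sludge production P_X = 0.2596 × 1405 = 364.8 kg VSS/d.
R_O = Q·(S₀ − S) − 1.42·P_X = 1405 − 1.42 × 364.8 = 887.2 kg O₂/d.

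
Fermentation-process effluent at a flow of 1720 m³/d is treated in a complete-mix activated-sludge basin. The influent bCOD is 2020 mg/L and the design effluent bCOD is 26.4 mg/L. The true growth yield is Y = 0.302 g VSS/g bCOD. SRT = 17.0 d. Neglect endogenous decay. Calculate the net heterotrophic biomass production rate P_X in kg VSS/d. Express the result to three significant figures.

P_X ≈ 1040 kg VSS/d

With endogenous decay neglected, the observed yield equals the true yield: Y_obs = Y = 0.302 g VSS/g bCOD.
Q·(S₀ − S) = 1720 × (2020 − 26.4) × 10⁻³ = 3429 kg/d removed.
P_X = Y_obs · Q(S₀ − S) = 0.3020 × 3429 = 1036 kg VSS/d.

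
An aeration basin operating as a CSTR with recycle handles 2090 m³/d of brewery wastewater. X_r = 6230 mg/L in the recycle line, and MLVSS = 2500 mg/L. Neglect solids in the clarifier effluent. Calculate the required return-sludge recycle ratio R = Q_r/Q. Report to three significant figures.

R ≈ 0.670

Mass balance around the secondary clarifier (neglecting effluent solids): R = X / (X_r − X) = 2500 / (6230 − 2500) = 0.6702.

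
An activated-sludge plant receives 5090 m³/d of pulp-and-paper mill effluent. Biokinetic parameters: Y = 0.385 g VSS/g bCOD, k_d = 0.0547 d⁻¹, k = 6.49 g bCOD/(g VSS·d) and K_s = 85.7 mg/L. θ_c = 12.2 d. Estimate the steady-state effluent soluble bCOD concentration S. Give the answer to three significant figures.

Effluent substrate depends only on kinetics and SRT: S = K_s(1 + k_d θ_c) / [θ_c(Yk − k_d) − 1] = 85.7 × (1 + 0.0547 × 12.2) / [12.2 × (0.385 × 6.49 − 0.0547) − 1] = 142.9 / 28.82 = 4.959 mg/L.

S ≈ 4.96 mg/L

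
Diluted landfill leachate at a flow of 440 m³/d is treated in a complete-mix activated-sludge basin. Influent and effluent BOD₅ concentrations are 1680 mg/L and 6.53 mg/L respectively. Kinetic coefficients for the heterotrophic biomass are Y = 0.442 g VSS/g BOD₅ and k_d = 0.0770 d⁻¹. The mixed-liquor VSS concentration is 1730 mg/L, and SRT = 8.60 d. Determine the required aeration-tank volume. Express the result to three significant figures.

V ≈ 973 m³

From the SRT design equation V = Y Q (S₀−S) θ_c / [X (1 + k_d θ_c)] = 0.442 × 440 × (1680 − 6.53) × 8.60 / [1730 × (1 + 0.0770 × 8.60)] = 2.8×10^6 / 2876 = 973.3 m³.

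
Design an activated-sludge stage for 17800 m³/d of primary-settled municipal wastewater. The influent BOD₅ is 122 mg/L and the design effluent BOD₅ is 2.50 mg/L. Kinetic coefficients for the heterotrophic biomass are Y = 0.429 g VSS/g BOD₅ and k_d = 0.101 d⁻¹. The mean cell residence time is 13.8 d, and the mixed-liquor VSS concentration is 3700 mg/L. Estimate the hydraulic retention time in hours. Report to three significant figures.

τ ≈ 1.92 h

Steady-state biomass mass balance: V·X·(1 + k_d·θ_c) = Y·Q·(S₀ − S)·θ_c, so V = 0.429 × 17800 × (122 − 2.50) × 13.8 / [3700 × (1 + 0.101 × 13.8)] = 1.26×10^7 / 8857 = 1422 m³.
Hydraulic retention time τ = V/Q = 1422 / 17800 = 0.07988 d = 1.917 h.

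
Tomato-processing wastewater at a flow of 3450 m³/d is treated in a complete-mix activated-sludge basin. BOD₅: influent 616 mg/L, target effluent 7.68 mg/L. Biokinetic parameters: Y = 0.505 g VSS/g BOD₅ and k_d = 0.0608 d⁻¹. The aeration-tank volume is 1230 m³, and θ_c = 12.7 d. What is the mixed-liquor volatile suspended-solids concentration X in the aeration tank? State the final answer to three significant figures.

X ≈ 6180 mg/L

Solving the biomass balance for X: X = Y Q (S₀−S) θ_c / [V (1+k_d θ_c)] = 0.505 × 3450 × (616 − 7.68) × 12.7 / [1230 × (1 + 0.0608 × 12.7)] = 6175 mg/L.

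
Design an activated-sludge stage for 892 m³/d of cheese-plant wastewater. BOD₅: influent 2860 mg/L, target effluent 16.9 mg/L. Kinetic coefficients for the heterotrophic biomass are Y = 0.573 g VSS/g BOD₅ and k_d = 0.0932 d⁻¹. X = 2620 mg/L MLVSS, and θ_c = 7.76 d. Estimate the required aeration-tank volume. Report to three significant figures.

Steady-state biomass mass balance: V·X·(1 + k_d·θ_c) = Y·Q·(S₀ − S)·θ_c, so V = 0.573 × 892 × (2860 − 16.9) × 7.76 / [2620 × (1 + 0.0932 × 7.76)] = 1.13×10^7 / 4515 = 2498 m³.

V ≈ 2500 m³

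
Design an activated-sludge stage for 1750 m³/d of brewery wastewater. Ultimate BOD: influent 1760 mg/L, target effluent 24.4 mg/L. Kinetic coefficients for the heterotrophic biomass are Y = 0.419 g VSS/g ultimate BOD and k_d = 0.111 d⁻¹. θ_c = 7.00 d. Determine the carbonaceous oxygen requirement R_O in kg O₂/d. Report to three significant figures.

The observed yield is Y_obs = Y/(1 + k_d·θ_c) = 0.419 / (1 + 0.111 × 7.00) = 0.419 / 1.777 = 0.2358 g VSS per g ultimate BOD removed.
Q·(S₀ − S) = 1750 × (1760 − 24.4) × 10⁻³ = 3037 kg/d removed.
P_X = Y_obs·Q·(S₀ − S) = 0.2358 × 3037 = 716.2 kg VSS/d.
R_O = Q·(S₀ − S) − 1.42·P_X = 3037 − 1.42 × 716.2 = 2020 kg O₂/d.

R_O ≈ 2020 kg O₂/d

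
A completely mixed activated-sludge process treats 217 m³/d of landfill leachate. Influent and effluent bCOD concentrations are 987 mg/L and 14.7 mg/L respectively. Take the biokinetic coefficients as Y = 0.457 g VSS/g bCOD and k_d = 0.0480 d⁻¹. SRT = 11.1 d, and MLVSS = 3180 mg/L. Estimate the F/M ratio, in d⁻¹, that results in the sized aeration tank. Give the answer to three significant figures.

Rearranging the biomass balance for a CMAS with decay, V = Y·Q·ΔS·θ_c / [X·(1+k_d θ_c)] = 0.457 × 217 × (987 − 14.7) × 11.1 / [3180 × (1 + 0.0480 × 11.1)] = 1.07×10^6 / 4874 = 219.6 m³.
F/M = Q·S₀ / (V·X) = 217 × 987 / (219.6 × 3180) = 0.3067 g bCOD·(g VSS·d)⁻¹.

F/M ≈ 0.307 d⁻¹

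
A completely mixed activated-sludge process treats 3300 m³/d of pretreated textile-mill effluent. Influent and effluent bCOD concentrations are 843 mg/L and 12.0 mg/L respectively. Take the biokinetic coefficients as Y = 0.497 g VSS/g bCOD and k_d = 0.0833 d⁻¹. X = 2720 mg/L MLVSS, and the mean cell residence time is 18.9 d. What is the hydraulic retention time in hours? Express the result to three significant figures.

τ ≈ 26.8 h

From the SRT design equation V = Y Q (S₀−S) θ_c / [X (1 + k_d θ_c)] = 0.497 × 3300 × (843 − 12.0) × 18.9 / [2720 × (1 + 0.0833 × 18.9)] = 2.58×10^7 / 7002 = 3679 m³.
Hydraulic retention time τ = V/Q = 3679 / 3300 = 1.115 d = 26.75 h.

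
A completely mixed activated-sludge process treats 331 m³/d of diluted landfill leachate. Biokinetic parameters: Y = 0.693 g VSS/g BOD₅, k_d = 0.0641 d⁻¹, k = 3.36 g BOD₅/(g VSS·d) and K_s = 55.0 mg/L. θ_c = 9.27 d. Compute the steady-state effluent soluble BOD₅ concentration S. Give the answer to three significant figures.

From the Monod/SRT balance for a CMAS, S = K_s·(1+k_d θ_c)/[θ_c·(Y k − k_d) − 1] = 55.0 × (1 + 0.0641 × 9.27) / [9.27 × (0.693 × 3.36 − 0.0641) − 1] = 87.68 / 19.99 = 4.386 mg/L.

S ≈ 4.39 mg/L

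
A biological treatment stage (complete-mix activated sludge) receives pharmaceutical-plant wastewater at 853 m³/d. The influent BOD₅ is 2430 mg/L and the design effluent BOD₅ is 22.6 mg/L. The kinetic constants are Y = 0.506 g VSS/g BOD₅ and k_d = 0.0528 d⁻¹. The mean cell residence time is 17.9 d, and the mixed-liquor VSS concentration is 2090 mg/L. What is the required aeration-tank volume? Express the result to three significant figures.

From the SRT design equation V = Y Q (S₀−S) θ_c / [X (1 + k_d θ_c)] = 0.506 × 853 × (2430 − 22.6) × 17.9 / [2090 × (1 + 0.0528 × 17.9)] = 1.86×10^7 / 4065 = 4575 m³.

V ≈ 4580 m³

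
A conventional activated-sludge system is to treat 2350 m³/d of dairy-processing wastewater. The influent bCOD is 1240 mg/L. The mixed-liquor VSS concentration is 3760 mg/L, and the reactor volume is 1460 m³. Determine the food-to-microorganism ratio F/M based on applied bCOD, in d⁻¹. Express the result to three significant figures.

F/M = Q·S₀ / (V·X) = 2350 × 1240 / (1460 × 3760) = 0.5308 g bCOD·(g VSS·d)⁻¹.

F/M ≈ 0.531 d⁻¹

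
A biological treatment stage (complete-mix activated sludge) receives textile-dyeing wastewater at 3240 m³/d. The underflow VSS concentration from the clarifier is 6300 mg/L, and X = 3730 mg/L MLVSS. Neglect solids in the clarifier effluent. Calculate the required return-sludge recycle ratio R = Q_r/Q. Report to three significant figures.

Solids balance on the clarifier gives (1+R)X = R·X_r, so R = X/(X_r − X) = 3730 / (6300 − 3730) = 1.451.

R ≈ 1.45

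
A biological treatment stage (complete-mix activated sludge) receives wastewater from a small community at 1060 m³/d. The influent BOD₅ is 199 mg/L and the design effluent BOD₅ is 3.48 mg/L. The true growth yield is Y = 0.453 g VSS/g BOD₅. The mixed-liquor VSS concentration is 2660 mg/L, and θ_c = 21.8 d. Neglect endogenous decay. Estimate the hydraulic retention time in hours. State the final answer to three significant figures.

Biomass mass balance (decay neglected): V·X = Y·Q·(S₀ − S)·θ_c, so V = 0.453 × 1060 × (199 − 3.48) × 21.8 / 2660 = 769.4 m³.
Hydraulic retention time τ = V/Q = 769.4 / 1060 = 0.7259 d = 17.42 h.

τ ≈ 17.4 h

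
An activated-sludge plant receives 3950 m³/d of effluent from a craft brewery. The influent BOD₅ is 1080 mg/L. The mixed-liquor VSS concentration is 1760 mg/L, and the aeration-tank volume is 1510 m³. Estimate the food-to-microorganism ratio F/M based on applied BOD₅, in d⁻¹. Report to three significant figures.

F/M ≈ 1.61 d⁻¹

Food-to-microorganism ratio F/M = Q S₀ / (V X) = 3950 × 1080 / (1510 × 1760) = 1.605 d⁻¹.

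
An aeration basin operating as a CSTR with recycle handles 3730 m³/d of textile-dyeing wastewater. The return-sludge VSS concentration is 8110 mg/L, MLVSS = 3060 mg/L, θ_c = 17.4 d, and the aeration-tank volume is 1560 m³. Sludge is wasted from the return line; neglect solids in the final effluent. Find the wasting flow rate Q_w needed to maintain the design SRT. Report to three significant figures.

Q_w = (V·X)/(θ_c X_r) = 1560 × 3060 / (17.4 × 8110) = 33.83 m³/d.

Q_w ≈ 33.8 m³/d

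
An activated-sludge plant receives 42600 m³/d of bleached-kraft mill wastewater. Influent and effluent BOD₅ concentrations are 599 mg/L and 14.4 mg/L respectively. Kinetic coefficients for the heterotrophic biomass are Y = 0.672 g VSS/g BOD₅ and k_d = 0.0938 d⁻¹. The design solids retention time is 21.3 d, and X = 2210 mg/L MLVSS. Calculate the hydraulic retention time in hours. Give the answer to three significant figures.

Rearranging the biomass balance for a CMAS with decay, V = Y·Q·ΔS·θ_c / [X·(1+k_d θ_c)] = 0.672 × 42600 × (599 − 14.4) × 21.3 / [2210 × (1 + 0.0938 × 21.3)] = 3.56×10^8 / 6625 = 53802 m³.
HRT = V/Q = 53802 m³ / 42600 m³·d⁻¹ = 1.263 d × 24 = 30.31 h.

τ ≈ 30.3 h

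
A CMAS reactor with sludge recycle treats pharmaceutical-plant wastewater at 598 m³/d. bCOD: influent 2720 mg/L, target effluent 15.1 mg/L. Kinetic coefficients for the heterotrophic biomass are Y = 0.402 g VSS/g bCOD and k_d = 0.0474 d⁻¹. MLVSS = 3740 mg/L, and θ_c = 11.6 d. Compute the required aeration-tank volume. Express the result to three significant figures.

Steady-state biomass mass balance: V·X·(1 + k_d·θ_c) = Y·Q·(S₀ − S)·θ_c, so V = 0.402 × 598 × (2720 − 15.1) × 11.6 / [3740 × (1 + 0.0474 × 11.6)] = 7.54×10^6 / 5796 = 1301 m³.

V ≈ 1300 m³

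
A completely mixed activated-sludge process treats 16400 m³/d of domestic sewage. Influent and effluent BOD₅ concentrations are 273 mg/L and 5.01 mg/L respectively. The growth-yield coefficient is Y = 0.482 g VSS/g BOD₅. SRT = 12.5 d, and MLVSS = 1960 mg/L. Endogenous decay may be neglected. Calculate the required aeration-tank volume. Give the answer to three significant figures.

Biomass mass balance (decay neglected): V·X = Y·Q·(S₀ − S)·θ_c, so V = 0.482 × 16400 × (273 − 5.01) × 12.5 / 1960 = 13510 m³.

V ≈ 13500 m³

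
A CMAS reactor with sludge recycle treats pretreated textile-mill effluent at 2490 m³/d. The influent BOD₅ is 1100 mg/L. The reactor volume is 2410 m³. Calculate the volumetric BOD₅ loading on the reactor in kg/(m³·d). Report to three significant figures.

L_v = Q S₀ / V = 2490 × 1100 × 10⁻³ / 2410 = 1.137 kg/(m³·d).

L_v ≈ 1.14 kg BOD₅/(m³·d)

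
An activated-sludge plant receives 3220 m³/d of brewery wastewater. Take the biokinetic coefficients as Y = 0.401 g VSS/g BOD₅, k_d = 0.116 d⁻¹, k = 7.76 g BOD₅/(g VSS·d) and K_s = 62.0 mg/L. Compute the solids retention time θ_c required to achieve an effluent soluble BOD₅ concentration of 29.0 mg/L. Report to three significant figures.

θ_c ≈ 1.14 d

At the target effluent, Y k S/(K_s+S) = 0.401×7.76×29.0/91.00 = 0.9917 d⁻¹.
Then 1/θ_c = μ − k_d = 0.9917 − 0.116 = 0.8757 d⁻¹, giving θ_c = 1.142 d.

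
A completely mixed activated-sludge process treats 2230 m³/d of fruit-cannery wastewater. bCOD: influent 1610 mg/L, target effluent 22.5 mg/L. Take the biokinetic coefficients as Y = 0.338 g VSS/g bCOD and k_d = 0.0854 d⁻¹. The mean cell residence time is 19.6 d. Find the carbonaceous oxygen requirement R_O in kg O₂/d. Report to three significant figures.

R_O ≈ 2900 kg O₂/d

Correct the yield for decay: Y_obs = Y/(1 + k_d θ_c) = 0.338 / (1 + 0.0854 × 19.6) = 0.338 / 2.674 = 0.1264.
Q·(S₀ − S) = 2230 × (1610 − 22.5) × 10⁻³ = 3540 kg/d removed.
Net sludge production P_X = 0.1264 × 3540 = 447.5 kg VSS/d.
R_O = Q·ΔS − 1.42 P_X = 3540 − 635.5 = 2905 kg O₂/d.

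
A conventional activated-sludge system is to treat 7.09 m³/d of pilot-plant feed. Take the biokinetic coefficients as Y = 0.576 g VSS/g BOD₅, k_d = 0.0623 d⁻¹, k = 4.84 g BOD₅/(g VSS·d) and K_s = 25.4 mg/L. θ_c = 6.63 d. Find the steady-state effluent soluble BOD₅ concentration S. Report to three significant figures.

For a completely mixed reactor with recycle the Lawrence–McCarty relation gives S = K_s·(1 + k_d·θ_c) / [θ_c·(Y·k − k_d) − 1] = 25.4 × (1 + 0.0623 × 6.63) / [6.63 × (0.576 × 4.84 − 0.0623) − 1] = 35.89 / 17.07 = 2.103 mg/L.

S ≈ 2.10 mg/L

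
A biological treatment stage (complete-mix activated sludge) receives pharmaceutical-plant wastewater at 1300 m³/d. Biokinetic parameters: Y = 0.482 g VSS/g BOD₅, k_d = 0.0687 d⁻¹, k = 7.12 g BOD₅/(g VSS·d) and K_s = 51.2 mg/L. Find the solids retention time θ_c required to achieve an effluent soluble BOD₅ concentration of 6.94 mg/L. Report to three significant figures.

Specific growth rate at S = 6.94 mg/L: μ = YkS/(K_s+S) = 0.482·7.12·6.94/(51.2+6.94) = 0.4096 d⁻¹.
Then 1/θ_c = μ − k_d = 0.4096 − 0.0687 = 0.3409 d⁻¹, giving θ_c = 2.933 d.

θ_c ≈ 2.93 d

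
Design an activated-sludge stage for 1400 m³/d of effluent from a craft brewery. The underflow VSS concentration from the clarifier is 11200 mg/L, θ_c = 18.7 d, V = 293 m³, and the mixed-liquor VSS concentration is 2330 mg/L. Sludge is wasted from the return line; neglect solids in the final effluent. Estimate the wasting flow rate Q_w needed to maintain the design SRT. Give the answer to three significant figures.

Q_w ≈ 3.26 m³/d

θ_c = V·X/(Q_w·X_r) when wasting from the recycle, so Q_w = V·X/(θ_c·X_r) = 293.0 × 2330 / (18.7 × 11200) = 3.260 m³/d.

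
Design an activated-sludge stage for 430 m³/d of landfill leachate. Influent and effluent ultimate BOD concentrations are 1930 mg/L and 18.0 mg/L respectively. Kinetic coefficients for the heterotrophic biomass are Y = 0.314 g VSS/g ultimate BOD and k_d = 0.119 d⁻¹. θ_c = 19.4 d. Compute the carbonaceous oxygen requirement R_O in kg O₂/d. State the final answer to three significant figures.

R_O ≈ 711 kg O₂/d

Y_obs = Y / (1 + k_d θ_c) = 0.314 / (1 + 0.119 × 19.4) = 0.314 / 3.309 = 0.09490.
ΔS = 1930 − 18.0 = 1912 mg/L, so the substrate removal rate is 430 × 1912/1000 = 822.2 kg ultimate BOD/d.
P_X = Y_obs·Q·(S₀ − S) = 0.09490 × 822.2 = 78.03 kg VSS/d.
Carbonaceous O₂ demand = substrate oxidised − cell-mass equivalent = 822.2 − 1.42 × 78.03 = 711.4 kg O₂/d.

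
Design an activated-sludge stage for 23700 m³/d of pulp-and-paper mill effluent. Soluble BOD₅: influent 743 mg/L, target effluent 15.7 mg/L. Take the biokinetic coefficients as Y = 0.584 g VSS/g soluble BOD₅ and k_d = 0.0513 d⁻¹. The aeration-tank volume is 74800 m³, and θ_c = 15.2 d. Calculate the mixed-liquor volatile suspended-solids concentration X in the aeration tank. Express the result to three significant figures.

X ≈ 1150 mg/L

From V·X·(1 + k_d·θ_c) = Y·Q·(S₀ − S)·θ_c: X = 0.584 × 23700 × (743 − 15.7) × 15.2 / [74800 × (1 + 0.0513 × 15.2)] = 1149 mg/L.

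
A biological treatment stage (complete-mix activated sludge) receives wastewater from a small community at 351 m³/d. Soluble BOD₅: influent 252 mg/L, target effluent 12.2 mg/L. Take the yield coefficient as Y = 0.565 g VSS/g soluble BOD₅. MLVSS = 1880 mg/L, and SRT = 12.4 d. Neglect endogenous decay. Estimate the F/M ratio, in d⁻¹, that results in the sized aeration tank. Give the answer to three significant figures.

V·X = Y·Q·ΔS·θ_c gives V = 0.565 × 351 × (252 − 12.2) × 12.4 / 1880 = 313.7 m³.
Food-to-microorganism ratio F/M = Q S₀ / (V X) = 351 × 252 / (313.7 × 1880) = 0.1500 d⁻¹.

F/M ≈ 0.150 d⁻¹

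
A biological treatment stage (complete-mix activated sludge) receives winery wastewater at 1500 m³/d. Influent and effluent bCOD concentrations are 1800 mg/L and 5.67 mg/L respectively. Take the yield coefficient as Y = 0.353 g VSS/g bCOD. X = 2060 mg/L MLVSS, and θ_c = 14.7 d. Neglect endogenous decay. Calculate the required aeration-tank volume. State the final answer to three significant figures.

With k_d = 0 the design equation reduces to V = Y Q (S₀−S) θ_c / X = 0.353 × 1500 × (1800 − 5.67) × 14.7 / 2060 = 6780 m³.

V ≈ 6780 m³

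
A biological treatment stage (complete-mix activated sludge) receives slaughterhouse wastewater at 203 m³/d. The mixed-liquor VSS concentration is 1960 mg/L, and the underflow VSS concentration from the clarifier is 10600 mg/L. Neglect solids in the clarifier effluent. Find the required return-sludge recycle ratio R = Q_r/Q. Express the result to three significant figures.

R ≈ 0.227

R = Q_r/Q = X/(X_r − X) = 1960 / (10600 − 1960) = 0.2269.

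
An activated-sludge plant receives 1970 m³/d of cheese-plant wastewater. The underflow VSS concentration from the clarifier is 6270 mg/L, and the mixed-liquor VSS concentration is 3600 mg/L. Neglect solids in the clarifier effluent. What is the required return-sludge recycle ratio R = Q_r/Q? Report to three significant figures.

R ≈ 1.35

R = Q_r/Q = X/(X_r − X) = 3600 / (6270 − 3600) = 1.348.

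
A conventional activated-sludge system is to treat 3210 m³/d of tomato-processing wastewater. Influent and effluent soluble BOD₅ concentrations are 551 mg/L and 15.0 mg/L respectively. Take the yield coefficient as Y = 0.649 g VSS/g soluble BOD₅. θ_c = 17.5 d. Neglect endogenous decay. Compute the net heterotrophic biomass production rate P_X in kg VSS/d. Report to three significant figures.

P_X ≈ 1120 kg VSS/d

With endogenous decay neglected, the observed yield equals the true yield: Y_obs = Y = 0.649 g VSS/g soluble BOD₅.
Mass of soluble BOD₅ removed per day: Q(S₀ − S) = 3210 × 536.0 g/m³ = 1721 kg/d.
Net biomass production P_X = Y_obs × Q·(S₀ − S) = 0.6490 × 1721 = 1117 kg VSS/d.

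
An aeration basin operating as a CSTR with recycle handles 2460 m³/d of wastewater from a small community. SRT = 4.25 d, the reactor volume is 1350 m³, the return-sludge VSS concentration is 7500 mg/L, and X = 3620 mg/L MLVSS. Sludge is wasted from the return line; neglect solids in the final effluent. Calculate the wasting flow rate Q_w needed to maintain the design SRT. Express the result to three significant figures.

Wasting from the return line (neglecting effluent solids): Q_w = V·X / (θ_c·X_r) = 1350 × 3620 / (4.25 × 7500) = 153.3 m³/d.

Q_w ≈ 153 m³/d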